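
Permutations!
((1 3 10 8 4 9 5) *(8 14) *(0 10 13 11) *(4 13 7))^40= (0 13 14)(1 9 7)(3 5 4)(8 10 11)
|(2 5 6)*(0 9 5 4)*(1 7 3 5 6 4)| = 9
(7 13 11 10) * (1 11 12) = (1 11 10 7 13 12) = [0, 11, 2, 3, 4, 5, 6, 13, 8, 9, 7, 10, 1, 12]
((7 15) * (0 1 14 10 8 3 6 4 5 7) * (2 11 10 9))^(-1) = (0 15 7 5 4 6 3 8 10 11 2 9 14 1)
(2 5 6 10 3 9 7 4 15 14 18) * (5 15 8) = (2 15 14 18)(3 9 7 4 8 5 6 10) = [0, 1, 15, 9, 8, 6, 10, 4, 5, 7, 3, 11, 12, 13, 18, 14, 16, 17, 2]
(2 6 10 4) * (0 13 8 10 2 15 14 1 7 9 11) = (0 13 8 10 4 15 14 1 7 9 11)(2 6) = [13, 7, 6, 3, 15, 5, 2, 9, 10, 11, 4, 0, 12, 8, 1, 14]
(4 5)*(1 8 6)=(1 8 6)(4 5)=[0, 8, 2, 3, 5, 4, 1, 7, 6]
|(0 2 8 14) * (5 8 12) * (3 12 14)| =12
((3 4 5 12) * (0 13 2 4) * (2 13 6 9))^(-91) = (13)(0 5 9 3 4 6 12 2)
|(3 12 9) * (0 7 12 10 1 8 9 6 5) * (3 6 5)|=12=|(0 7 12 5)(1 8 9 6 3 10)|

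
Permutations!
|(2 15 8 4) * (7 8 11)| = 6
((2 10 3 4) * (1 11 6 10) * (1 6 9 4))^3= ((1 11 9 4 2 6 10 3))^3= (1 4 10 11 2 3 9 6)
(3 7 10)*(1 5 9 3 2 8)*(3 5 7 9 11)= (1 7 10 2 8)(3 9 5 11)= [0, 7, 8, 9, 4, 11, 6, 10, 1, 5, 2, 3]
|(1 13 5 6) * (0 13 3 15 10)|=8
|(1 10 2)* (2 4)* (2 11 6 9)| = |(1 10 4 11 6 9 2)| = 7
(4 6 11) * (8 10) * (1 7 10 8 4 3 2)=(1 7 10 4 6 11 3 2)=[0, 7, 1, 2, 6, 5, 11, 10, 8, 9, 4, 3]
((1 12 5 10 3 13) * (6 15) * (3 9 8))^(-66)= ((1 12 5 10 9 8 3 13)(6 15))^(-66)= (15)(1 3 9 5)(8 10 12 13)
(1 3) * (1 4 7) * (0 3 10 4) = (0 3)(1 10 4 7) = [3, 10, 2, 0, 7, 5, 6, 1, 8, 9, 4]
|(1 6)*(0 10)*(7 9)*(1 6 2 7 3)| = |(0 10)(1 2 7 9 3)| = 10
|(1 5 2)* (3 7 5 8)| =6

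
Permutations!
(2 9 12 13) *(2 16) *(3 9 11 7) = (2 11 7 3 9 12 13 16) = [0, 1, 11, 9, 4, 5, 6, 3, 8, 12, 10, 7, 13, 16, 14, 15, 2]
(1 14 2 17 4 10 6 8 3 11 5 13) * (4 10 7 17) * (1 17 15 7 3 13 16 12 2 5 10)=(1 14 5 16 12 2 4 3 11 10 6 8 13 17)(7 15)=[0, 14, 4, 11, 3, 16, 8, 15, 13, 9, 6, 10, 2, 17, 5, 7, 12, 1]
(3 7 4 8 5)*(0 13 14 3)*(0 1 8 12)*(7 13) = [7, 8, 2, 13, 12, 1, 6, 4, 5, 9, 10, 11, 0, 14, 3] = (0 7 4 12)(1 8 5)(3 13 14)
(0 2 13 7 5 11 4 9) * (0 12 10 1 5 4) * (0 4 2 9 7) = (0 9 12 10 1 5 11 4 7 2 13) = [9, 5, 13, 3, 7, 11, 6, 2, 8, 12, 1, 4, 10, 0]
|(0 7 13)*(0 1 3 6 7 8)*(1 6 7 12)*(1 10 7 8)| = |(0 1 3 8)(6 12 10 7 13)| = 20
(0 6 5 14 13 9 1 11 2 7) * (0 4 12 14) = [6, 11, 7, 3, 12, 0, 5, 4, 8, 1, 10, 2, 14, 9, 13] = (0 6 5)(1 11 2 7 4 12 14 13 9)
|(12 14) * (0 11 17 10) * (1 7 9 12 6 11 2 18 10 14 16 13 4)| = |(0 2 18 10)(1 7 9 12 16 13 4)(6 11 17 14)| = 28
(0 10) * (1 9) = (0 10)(1 9) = [10, 9, 2, 3, 4, 5, 6, 7, 8, 1, 0]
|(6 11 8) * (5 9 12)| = 3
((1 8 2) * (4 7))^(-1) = (1 2 8)(4 7)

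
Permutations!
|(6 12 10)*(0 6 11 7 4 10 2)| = |(0 6 12 2)(4 10 11 7)| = 4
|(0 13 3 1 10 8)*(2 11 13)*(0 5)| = |(0 2 11 13 3 1 10 8 5)| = 9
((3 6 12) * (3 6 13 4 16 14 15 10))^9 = ((3 13 4 16 14 15 10)(6 12))^9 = (3 4 14 10 13 16 15)(6 12)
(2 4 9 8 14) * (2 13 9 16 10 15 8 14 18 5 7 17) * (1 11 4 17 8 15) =(1 11 4 16 10)(2 17)(5 7 8 18)(9 14 13) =[0, 11, 17, 3, 16, 7, 6, 8, 18, 14, 1, 4, 12, 9, 13, 15, 10, 2, 5]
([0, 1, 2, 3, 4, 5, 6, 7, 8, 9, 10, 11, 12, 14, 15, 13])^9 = [0, 1, 2, 3, 4, 5, 6, 7, 8, 9, 10, 11, 12, 13, 14, 15]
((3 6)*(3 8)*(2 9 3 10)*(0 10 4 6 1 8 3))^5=(0 10 2 9)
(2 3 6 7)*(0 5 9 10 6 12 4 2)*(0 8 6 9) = (0 5)(2 3 12 4)(6 7 8)(9 10) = [5, 1, 3, 12, 2, 0, 7, 8, 6, 10, 9, 11, 4]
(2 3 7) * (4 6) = [0, 1, 3, 7, 6, 5, 4, 2] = (2 3 7)(4 6)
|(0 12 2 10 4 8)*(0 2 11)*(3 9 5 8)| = |(0 12 11)(2 10 4 3 9 5 8)| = 21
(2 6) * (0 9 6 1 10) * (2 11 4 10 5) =(0 9 6 11 4 10)(1 5 2) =[9, 5, 1, 3, 10, 2, 11, 7, 8, 6, 0, 4]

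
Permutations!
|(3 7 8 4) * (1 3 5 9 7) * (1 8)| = |(1 3 8 4 5 9 7)| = 7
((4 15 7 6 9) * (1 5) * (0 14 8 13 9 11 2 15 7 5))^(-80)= (0 5 2 6 4 13 14 1 15 11 7 9 8)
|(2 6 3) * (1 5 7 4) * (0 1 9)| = 6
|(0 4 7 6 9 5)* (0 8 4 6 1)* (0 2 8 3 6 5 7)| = 10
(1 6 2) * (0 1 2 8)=[1, 6, 2, 3, 4, 5, 8, 7, 0]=(0 1 6 8)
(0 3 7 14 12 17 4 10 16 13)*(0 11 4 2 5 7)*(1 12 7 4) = [3, 12, 5, 0, 10, 4, 6, 14, 8, 9, 16, 1, 17, 11, 7, 15, 13, 2] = (0 3)(1 12 17 2 5 4 10 16 13 11)(7 14)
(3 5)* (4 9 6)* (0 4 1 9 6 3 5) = (0 4 6 1 9 3) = [4, 9, 2, 0, 6, 5, 1, 7, 8, 3]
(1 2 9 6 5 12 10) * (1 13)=[0, 2, 9, 3, 4, 12, 5, 7, 8, 6, 13, 11, 10, 1]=(1 2 9 6 5 12 10 13)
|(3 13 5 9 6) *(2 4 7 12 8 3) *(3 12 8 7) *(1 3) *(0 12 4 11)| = |(0 12 7 8 4 1 3 13 5 9 6 2 11)| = 13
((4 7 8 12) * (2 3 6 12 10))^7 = ((2 3 6 12 4 7 8 10))^7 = (2 10 8 7 4 12 6 3)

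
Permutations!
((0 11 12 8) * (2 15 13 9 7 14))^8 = (2 13 7)(9 14 15) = ((0 11 12 8)(2 15 13 9 7 14))^8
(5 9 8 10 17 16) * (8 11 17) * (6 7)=(5 9 11 17 16)(6 7)(8 10)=[0, 1, 2, 3, 4, 9, 7, 6, 10, 11, 8, 17, 12, 13, 14, 15, 5, 16]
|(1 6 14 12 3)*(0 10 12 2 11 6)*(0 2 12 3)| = |(0 10 3 1 2 11 6 14 12)| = 9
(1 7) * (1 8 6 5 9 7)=[0, 1, 2, 3, 4, 9, 5, 8, 6, 7]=(5 9 7 8 6)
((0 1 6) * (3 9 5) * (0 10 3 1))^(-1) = ((1 6 10 3 9 5))^(-1) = (1 5 9 3 10 6)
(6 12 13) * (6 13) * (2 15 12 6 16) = (2 15 12 16) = [0, 1, 15, 3, 4, 5, 6, 7, 8, 9, 10, 11, 16, 13, 14, 12, 2]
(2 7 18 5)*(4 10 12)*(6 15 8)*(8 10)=(2 7 18 5)(4 8 6 15 10 12)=[0, 1, 7, 3, 8, 2, 15, 18, 6, 9, 12, 11, 4, 13, 14, 10, 16, 17, 5]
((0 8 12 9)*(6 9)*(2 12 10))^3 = ((0 8 10 2 12 6 9))^3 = (0 2 9 10 6 8 12)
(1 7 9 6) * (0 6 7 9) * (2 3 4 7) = [6, 9, 3, 4, 7, 5, 1, 0, 8, 2] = (0 6 1 9 2 3 4 7)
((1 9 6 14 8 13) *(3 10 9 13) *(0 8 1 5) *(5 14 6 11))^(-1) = (0 5 11 9 10 3 8)(1 14 13)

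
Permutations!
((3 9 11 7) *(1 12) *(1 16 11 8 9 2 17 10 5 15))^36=((1 12 16 11 7 3 2 17 10 5 15)(8 9))^36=(1 11 2 5 12 7 17 15 16 3 10)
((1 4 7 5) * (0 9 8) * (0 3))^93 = (0 9 8 3)(1 4 7 5)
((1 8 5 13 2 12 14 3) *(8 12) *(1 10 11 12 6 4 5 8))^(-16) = (1 4 13)(2 6 5)(3 14 12 11 10)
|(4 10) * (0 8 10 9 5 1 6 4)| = 15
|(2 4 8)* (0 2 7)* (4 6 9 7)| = 10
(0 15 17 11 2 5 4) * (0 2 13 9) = (0 15 17 11 13 9)(2 5 4) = [15, 1, 5, 3, 2, 4, 6, 7, 8, 0, 10, 13, 12, 9, 14, 17, 16, 11]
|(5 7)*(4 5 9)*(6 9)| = 5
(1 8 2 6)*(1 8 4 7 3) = (1 4 7 3)(2 6 8) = [0, 4, 6, 1, 7, 5, 8, 3, 2]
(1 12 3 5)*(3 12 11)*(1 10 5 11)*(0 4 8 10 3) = (12)(0 4 8 10 5 3 11) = [4, 1, 2, 11, 8, 3, 6, 7, 10, 9, 5, 0, 12]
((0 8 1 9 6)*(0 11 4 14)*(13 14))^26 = (0 14 13 4 11 6 9 1 8)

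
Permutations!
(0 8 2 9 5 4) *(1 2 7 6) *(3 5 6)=[8, 2, 9, 5, 0, 4, 1, 3, 7, 6]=(0 8 7 3 5 4)(1 2 9 6)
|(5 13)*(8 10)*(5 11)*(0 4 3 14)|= |(0 4 3 14)(5 13 11)(8 10)|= 12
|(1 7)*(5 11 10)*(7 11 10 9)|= |(1 11 9 7)(5 10)|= 4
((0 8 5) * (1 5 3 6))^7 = (0 8 3 6 1 5)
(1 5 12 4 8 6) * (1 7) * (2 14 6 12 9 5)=[0, 2, 14, 3, 8, 9, 7, 1, 12, 5, 10, 11, 4, 13, 6]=(1 2 14 6 7)(4 8 12)(5 9)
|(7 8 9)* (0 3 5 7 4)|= |(0 3 5 7 8 9 4)|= 7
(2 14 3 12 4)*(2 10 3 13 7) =(2 14 13 7)(3 12 4 10) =[0, 1, 14, 12, 10, 5, 6, 2, 8, 9, 3, 11, 4, 7, 13]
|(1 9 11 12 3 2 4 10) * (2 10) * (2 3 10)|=15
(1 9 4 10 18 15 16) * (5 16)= (1 9 4 10 18 15 5 16)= [0, 9, 2, 3, 10, 16, 6, 7, 8, 4, 18, 11, 12, 13, 14, 5, 1, 17, 15]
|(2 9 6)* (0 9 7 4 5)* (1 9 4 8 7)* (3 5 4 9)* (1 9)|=12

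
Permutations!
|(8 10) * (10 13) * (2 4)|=|(2 4)(8 13 10)|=6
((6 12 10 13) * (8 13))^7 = (6 10 13 12 8)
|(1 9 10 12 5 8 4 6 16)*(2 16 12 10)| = 20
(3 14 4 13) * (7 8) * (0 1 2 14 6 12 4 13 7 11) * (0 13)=(0 1 2 14)(3 6 12 4 7 8 11 13)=[1, 2, 14, 6, 7, 5, 12, 8, 11, 9, 10, 13, 4, 3, 0]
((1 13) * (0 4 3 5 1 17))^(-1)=(0 17 13 1 5 3 4)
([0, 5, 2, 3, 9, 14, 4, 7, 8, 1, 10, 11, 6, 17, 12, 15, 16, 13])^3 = [0, 12, 2, 3, 5, 6, 1, 7, 8, 14, 10, 11, 9, 17, 4, 15, 16, 13]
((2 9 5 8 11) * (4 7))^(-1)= (2 11 8 5 9)(4 7)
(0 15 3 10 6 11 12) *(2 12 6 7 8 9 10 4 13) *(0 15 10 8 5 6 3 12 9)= (0 10 7 5 6 11 3 4 13 2 9 8)(12 15)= [10, 1, 9, 4, 13, 6, 11, 5, 0, 8, 7, 3, 15, 2, 14, 12]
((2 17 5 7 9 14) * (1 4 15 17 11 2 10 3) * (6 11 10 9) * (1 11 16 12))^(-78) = ((1 4 15 17 5 7 6 16 12)(2 10 3 11)(9 14))^(-78) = (1 17 6)(2 3)(4 5 16)(7 12 15)(10 11)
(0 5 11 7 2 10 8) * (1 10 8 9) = (0 5 11 7 2 8)(1 10 9) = [5, 10, 8, 3, 4, 11, 6, 2, 0, 1, 9, 7]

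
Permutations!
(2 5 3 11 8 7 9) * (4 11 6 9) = (2 5 3 6 9)(4 11 8 7) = [0, 1, 5, 6, 11, 3, 9, 4, 7, 2, 10, 8]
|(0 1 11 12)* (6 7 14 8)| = |(0 1 11 12)(6 7 14 8)| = 4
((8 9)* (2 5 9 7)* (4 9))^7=((2 5 4 9 8 7))^7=(2 5 4 9 8 7)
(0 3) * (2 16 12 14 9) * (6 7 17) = (0 3)(2 16 12 14 9)(6 7 17) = [3, 1, 16, 0, 4, 5, 7, 17, 8, 2, 10, 11, 14, 13, 9, 15, 12, 6]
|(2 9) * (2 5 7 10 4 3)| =7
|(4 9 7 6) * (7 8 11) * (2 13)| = |(2 13)(4 9 8 11 7 6)| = 6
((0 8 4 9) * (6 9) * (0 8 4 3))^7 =(0 4 6 9 8 3)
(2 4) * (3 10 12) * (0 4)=(0 4 2)(3 10 12)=[4, 1, 0, 10, 2, 5, 6, 7, 8, 9, 12, 11, 3]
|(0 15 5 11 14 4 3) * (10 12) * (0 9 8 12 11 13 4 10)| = 9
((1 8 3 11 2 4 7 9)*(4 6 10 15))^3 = ((1 8 3 11 2 6 10 15 4 7 9))^3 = (1 11 10 7 8 2 15 9 3 6 4)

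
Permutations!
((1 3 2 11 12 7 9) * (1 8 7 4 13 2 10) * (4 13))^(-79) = ((1 3 10)(2 11 12 13)(7 9 8))^(-79) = (1 10 3)(2 11 12 13)(7 8 9)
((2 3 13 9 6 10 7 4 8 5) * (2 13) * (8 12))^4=(4 13 7 5 10 8 6 12 9)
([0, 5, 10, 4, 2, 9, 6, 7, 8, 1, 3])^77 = (1 9 5)(2 10 3 4)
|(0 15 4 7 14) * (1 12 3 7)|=|(0 15 4 1 12 3 7 14)|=8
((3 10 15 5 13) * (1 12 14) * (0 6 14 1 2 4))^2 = (0 14 4 6 2)(3 15 13 10 5) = ((0 6 14 2 4)(1 12)(3 10 15 5 13))^2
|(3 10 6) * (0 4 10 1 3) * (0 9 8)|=6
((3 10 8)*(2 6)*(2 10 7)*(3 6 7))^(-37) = ((2 7)(6 10 8))^(-37) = (2 7)(6 8 10)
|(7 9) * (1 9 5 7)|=|(1 9)(5 7)|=2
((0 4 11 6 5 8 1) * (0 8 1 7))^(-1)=(0 7 8 1 5 6 11 4)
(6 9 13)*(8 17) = (6 9 13)(8 17) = [0, 1, 2, 3, 4, 5, 9, 7, 17, 13, 10, 11, 12, 6, 14, 15, 16, 8]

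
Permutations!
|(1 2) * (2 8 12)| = |(1 8 12 2)| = 4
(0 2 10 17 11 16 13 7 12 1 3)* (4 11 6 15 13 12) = (0 2 10 17 6 15 13 7 4 11 16 12 1 3) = [2, 3, 10, 0, 11, 5, 15, 4, 8, 9, 17, 16, 1, 7, 14, 13, 12, 6]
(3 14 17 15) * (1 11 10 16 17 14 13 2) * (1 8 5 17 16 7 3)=[0, 11, 8, 13, 4, 17, 6, 3, 5, 9, 7, 10, 12, 2, 14, 1, 16, 15]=(1 11 10 7 3 13 2 8 5 17 15)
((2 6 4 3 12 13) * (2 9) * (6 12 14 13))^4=(2 3)(4 9)(6 13)(12 14)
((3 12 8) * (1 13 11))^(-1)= (1 11 13)(3 8 12)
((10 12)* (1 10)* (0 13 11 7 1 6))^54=(0 12 1 11)(6 10 7 13)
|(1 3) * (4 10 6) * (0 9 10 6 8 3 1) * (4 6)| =|(0 9 10 8 3)| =5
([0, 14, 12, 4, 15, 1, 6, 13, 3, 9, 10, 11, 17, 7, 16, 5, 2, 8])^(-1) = (1 5 15 4 3 8 17 12 2 16 14)(7 13)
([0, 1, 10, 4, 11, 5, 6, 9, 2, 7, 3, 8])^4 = (2 11 3)(4 10 8)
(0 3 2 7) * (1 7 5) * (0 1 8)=(0 3 2 5 8)(1 7)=[3, 7, 5, 2, 4, 8, 6, 1, 0]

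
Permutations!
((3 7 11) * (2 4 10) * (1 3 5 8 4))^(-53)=((1 3 7 11 5 8 4 10 2))^(-53)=(1 3 7 11 5 8 4 10 2)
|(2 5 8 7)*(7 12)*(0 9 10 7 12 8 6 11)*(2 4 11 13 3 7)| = 11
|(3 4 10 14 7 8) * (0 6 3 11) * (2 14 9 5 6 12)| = 42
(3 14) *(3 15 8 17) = [0, 1, 2, 14, 4, 5, 6, 7, 17, 9, 10, 11, 12, 13, 15, 8, 16, 3] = (3 14 15 8 17)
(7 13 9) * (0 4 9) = (0 4 9 7 13) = [4, 1, 2, 3, 9, 5, 6, 13, 8, 7, 10, 11, 12, 0]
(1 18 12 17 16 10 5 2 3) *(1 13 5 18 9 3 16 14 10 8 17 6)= (1 9 3 13 5 2 16 8 17 14 10 18 12 6)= [0, 9, 16, 13, 4, 2, 1, 7, 17, 3, 18, 11, 6, 5, 10, 15, 8, 14, 12]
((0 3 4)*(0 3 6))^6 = (6)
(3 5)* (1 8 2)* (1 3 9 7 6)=(1 8 2 3 5 9 7 6)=[0, 8, 3, 5, 4, 9, 1, 6, 2, 7]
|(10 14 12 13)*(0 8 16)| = |(0 8 16)(10 14 12 13)| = 12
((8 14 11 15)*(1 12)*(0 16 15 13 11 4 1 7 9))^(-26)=((0 16 15 8 14 4 1 12 7 9)(11 13))^(-26)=(0 14 7 15 1)(4 9 8 12 16)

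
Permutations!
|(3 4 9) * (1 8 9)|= 5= |(1 8 9 3 4)|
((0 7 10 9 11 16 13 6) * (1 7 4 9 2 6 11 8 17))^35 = ((0 4 9 8 17 1 7 10 2 6)(11 16 13))^35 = (0 1)(2 8)(4 7)(6 17)(9 10)(11 13 16)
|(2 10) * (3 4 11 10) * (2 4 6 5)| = |(2 3 6 5)(4 11 10)| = 12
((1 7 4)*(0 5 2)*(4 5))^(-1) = (0 2 5 7 1 4)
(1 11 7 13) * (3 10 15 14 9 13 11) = (1 3 10 15 14 9 13)(7 11) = [0, 3, 2, 10, 4, 5, 6, 11, 8, 13, 15, 7, 12, 1, 9, 14]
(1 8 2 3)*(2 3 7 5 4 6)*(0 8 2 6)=(0 8 3 1 2 7 5 4)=[8, 2, 7, 1, 0, 4, 6, 5, 3]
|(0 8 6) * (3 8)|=4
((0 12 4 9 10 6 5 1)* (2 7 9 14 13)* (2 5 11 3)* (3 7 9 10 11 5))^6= (0 2 5 13 10 4 11)(1 3 6 14 7 12 9)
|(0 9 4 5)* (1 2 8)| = 12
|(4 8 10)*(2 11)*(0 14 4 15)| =|(0 14 4 8 10 15)(2 11)| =6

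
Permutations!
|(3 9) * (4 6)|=|(3 9)(4 6)|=2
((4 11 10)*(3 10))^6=((3 10 4 11))^6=(3 4)(10 11)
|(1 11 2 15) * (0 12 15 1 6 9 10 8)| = 21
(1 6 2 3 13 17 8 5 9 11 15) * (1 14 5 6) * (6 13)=(2 3 6)(5 9 11 15 14)(8 13 17)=[0, 1, 3, 6, 4, 9, 2, 7, 13, 11, 10, 15, 12, 17, 5, 14, 16, 8]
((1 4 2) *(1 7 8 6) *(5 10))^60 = ((1 4 2 7 8 6)(5 10))^60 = (10)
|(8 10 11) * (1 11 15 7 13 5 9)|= |(1 11 8 10 15 7 13 5 9)|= 9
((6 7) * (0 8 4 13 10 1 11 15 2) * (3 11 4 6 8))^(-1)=(0 2 15 11 3)(1 10 13 4)(6 8 7)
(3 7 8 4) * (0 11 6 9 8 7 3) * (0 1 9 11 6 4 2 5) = (0 6 11 4 1 9 8 2 5) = [6, 9, 5, 3, 1, 0, 11, 7, 2, 8, 10, 4]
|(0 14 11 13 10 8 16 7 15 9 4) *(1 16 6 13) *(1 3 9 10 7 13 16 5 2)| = 42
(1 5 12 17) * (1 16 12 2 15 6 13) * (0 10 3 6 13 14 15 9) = (0 10 3 6 14 15 13 1 5 2 9)(12 17 16) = [10, 5, 9, 6, 4, 2, 14, 7, 8, 0, 3, 11, 17, 1, 15, 13, 12, 16]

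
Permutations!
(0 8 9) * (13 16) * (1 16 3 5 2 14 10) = (0 8 9)(1 16 13 3 5 2 14 10) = [8, 16, 14, 5, 4, 2, 6, 7, 9, 0, 1, 11, 12, 3, 10, 15, 13]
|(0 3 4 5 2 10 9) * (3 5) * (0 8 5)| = |(2 10 9 8 5)(3 4)| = 10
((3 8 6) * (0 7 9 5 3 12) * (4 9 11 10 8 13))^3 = ((0 7 11 10 8 6 12)(3 13 4 9 5))^3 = (0 10 12 11 6 7 8)(3 9 13 5 4)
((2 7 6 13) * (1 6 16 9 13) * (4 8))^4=(2 13 9 16 7)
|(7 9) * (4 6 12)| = 6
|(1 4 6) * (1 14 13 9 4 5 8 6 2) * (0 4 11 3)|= |(0 4 2 1 5 8 6 14 13 9 11 3)|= 12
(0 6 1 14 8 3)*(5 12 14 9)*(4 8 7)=(0 6 1 9 5 12 14 7 4 8 3)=[6, 9, 2, 0, 8, 12, 1, 4, 3, 5, 10, 11, 14, 13, 7]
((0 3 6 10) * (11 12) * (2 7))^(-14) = (12)(0 6)(3 10)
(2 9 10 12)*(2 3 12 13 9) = (3 12)(9 10 13) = [0, 1, 2, 12, 4, 5, 6, 7, 8, 10, 13, 11, 3, 9]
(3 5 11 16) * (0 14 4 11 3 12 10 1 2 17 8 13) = (0 14 4 11 16 12 10 1 2 17 8 13)(3 5) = [14, 2, 17, 5, 11, 3, 6, 7, 13, 9, 1, 16, 10, 0, 4, 15, 12, 8]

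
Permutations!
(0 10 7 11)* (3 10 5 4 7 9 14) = (0 5 4 7 11)(3 10 9 14) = [5, 1, 2, 10, 7, 4, 6, 11, 8, 14, 9, 0, 12, 13, 3]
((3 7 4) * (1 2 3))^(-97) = (1 7 2 4 3)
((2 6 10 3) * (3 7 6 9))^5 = (2 3 9)(6 7 10)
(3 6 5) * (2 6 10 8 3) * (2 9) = (2 6 5 9)(3 10 8) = [0, 1, 6, 10, 4, 9, 5, 7, 3, 2, 8]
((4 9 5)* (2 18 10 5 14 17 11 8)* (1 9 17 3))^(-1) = (1 3 14 9)(2 8 11 17 4 5 10 18)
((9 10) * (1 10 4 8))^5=(10)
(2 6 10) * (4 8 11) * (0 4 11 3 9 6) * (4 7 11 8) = (0 7 11 8 3 9 6 10 2) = [7, 1, 0, 9, 4, 5, 10, 11, 3, 6, 2, 8]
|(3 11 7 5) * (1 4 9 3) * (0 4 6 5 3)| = 3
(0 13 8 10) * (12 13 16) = (0 16 12 13 8 10) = [16, 1, 2, 3, 4, 5, 6, 7, 10, 9, 0, 11, 13, 8, 14, 15, 12]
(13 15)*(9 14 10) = [0, 1, 2, 3, 4, 5, 6, 7, 8, 14, 9, 11, 12, 15, 10, 13] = (9 14 10)(13 15)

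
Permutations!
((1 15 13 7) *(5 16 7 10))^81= ((1 15 13 10 5 16 7))^81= (1 5 15 16 13 7 10)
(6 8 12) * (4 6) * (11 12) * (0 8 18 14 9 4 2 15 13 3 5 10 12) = (0 8 11)(2 15 13 3 5 10 12)(4 6 18 14 9) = [8, 1, 15, 5, 6, 10, 18, 7, 11, 4, 12, 0, 2, 3, 9, 13, 16, 17, 14]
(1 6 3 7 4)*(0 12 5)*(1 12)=(0 1 6 3 7 4 12 5)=[1, 6, 2, 7, 12, 0, 3, 4, 8, 9, 10, 11, 5]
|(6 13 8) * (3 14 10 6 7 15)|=8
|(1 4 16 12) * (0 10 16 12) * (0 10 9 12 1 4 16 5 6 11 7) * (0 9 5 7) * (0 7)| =|(0 5 6 11 7 9 12 4 1 16 10)| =11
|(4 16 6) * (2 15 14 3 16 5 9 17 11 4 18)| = 35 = |(2 15 14 3 16 6 18)(4 5 9 17 11)|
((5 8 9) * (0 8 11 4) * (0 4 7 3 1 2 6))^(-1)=(0 6 2 1 3 7 11 5 9 8)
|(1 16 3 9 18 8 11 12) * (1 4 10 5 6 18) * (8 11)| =28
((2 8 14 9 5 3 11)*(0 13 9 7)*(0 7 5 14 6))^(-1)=((0 13 9 14 5 3 11 2 8 6))^(-1)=(0 6 8 2 11 3 5 14 9 13)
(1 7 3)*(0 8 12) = [8, 7, 2, 1, 4, 5, 6, 3, 12, 9, 10, 11, 0] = (0 8 12)(1 7 3)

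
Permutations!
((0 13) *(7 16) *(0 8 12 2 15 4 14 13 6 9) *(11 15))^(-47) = (0 6 9)(2 11 15 4 14 13 8 12)(7 16)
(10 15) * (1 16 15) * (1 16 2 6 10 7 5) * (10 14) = (1 2 6 14 10 16 15 7 5) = [0, 2, 6, 3, 4, 1, 14, 5, 8, 9, 16, 11, 12, 13, 10, 7, 15]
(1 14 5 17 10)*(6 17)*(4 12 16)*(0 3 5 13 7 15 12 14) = [3, 0, 2, 5, 14, 6, 17, 15, 8, 9, 1, 11, 16, 7, 13, 12, 4, 10] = (0 3 5 6 17 10 1)(4 14 13 7 15 12 16)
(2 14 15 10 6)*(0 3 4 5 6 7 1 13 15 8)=[3, 13, 14, 4, 5, 6, 2, 1, 0, 9, 7, 11, 12, 15, 8, 10]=(0 3 4 5 6 2 14 8)(1 13 15 10 7)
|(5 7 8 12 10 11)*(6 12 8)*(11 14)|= |(5 7 6 12 10 14 11)|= 7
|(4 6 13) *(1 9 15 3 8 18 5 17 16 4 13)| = 11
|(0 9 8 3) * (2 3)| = |(0 9 8 2 3)| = 5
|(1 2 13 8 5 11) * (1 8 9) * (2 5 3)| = 8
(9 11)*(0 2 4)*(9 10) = [2, 1, 4, 3, 0, 5, 6, 7, 8, 11, 9, 10] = (0 2 4)(9 11 10)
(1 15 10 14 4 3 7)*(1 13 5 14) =(1 15 10)(3 7 13 5 14 4) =[0, 15, 2, 7, 3, 14, 6, 13, 8, 9, 1, 11, 12, 5, 4, 10]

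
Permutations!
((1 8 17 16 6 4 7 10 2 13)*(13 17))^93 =((1 8 13)(2 17 16 6 4 7 10))^93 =(2 16 4 10 17 6 7)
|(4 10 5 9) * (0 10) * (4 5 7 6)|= |(0 10 7 6 4)(5 9)|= 10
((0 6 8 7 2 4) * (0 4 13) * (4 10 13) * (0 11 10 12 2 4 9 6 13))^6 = ((0 13 11 10)(2 9 6 8 7 4 12))^6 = (0 11)(2 12 4 7 8 6 9)(10 13)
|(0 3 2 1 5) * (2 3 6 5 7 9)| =12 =|(0 6 5)(1 7 9 2)|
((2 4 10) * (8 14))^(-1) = ((2 4 10)(8 14))^(-1) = (2 10 4)(8 14)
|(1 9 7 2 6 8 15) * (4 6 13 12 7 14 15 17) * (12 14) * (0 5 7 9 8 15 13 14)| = 6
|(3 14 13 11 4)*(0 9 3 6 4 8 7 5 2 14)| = |(0 9 3)(2 14 13 11 8 7 5)(4 6)| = 42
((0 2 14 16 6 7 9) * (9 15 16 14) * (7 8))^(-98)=((0 2 9)(6 8 7 15 16))^(-98)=(0 2 9)(6 7 16 8 15)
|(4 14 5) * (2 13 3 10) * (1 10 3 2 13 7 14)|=8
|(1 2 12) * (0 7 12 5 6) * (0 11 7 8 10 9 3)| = 35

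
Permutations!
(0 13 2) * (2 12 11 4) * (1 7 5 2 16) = (0 13 12 11 4 16 1 7 5 2) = [13, 7, 0, 3, 16, 2, 6, 5, 8, 9, 10, 4, 11, 12, 14, 15, 1]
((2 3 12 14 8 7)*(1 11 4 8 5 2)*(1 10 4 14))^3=(1 5 12 14 3 11 2)(4 10 7 8)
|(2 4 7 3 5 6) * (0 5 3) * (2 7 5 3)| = 7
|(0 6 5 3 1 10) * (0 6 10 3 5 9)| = 4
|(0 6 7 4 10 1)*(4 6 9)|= 10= |(0 9 4 10 1)(6 7)|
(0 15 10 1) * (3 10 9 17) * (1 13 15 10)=[10, 0, 2, 1, 4, 5, 6, 7, 8, 17, 13, 11, 12, 15, 14, 9, 16, 3]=(0 10 13 15 9 17 3 1)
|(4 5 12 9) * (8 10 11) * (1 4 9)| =12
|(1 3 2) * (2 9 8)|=5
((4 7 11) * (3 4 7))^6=(11)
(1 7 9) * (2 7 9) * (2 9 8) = [0, 8, 7, 3, 4, 5, 6, 9, 2, 1] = (1 8 2 7 9)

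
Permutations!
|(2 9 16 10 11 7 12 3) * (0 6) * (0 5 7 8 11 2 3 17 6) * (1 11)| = 60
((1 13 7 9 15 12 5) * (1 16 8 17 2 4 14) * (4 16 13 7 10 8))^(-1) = (1 14 4 16 2 17 8 10 13 5 12 15 9 7)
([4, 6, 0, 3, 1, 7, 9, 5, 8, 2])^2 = (0 1 9)(2 4 6)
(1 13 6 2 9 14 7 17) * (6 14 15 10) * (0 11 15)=(0 11 15 10 6 2 9)(1 13 14 7 17)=[11, 13, 9, 3, 4, 5, 2, 17, 8, 0, 6, 15, 12, 14, 7, 10, 16, 1]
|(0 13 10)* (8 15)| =|(0 13 10)(8 15)| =6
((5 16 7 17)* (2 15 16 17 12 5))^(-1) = (2 17 5 12 7 16 15)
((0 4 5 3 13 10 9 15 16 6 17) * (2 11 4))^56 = ((0 2 11 4 5 3 13 10 9 15 16 6 17))^56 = (0 5 9 17 4 10 6 11 13 16 2 3 15)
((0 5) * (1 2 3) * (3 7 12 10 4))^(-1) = (0 5)(1 3 4 10 12 7 2)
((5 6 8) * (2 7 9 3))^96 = (9)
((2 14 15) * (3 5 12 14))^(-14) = (2 14 5)(3 15 12)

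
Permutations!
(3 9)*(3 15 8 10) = (3 9 15 8 10) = [0, 1, 2, 9, 4, 5, 6, 7, 10, 15, 3, 11, 12, 13, 14, 8]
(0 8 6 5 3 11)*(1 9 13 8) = (0 1 9 13 8 6 5 3 11) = [1, 9, 2, 11, 4, 3, 5, 7, 6, 13, 10, 0, 12, 8]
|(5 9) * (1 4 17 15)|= |(1 4 17 15)(5 9)|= 4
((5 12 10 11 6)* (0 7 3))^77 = (0 3 7)(5 10 6 12 11) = ((0 7 3)(5 12 10 11 6))^77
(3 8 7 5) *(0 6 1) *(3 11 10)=[6, 0, 2, 8, 4, 11, 1, 5, 7, 9, 3, 10]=(0 6 1)(3 8 7 5 11 10)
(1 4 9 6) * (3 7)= (1 4 9 6)(3 7)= [0, 4, 2, 7, 9, 5, 1, 3, 8, 6]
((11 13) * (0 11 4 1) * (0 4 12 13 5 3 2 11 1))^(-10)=((0 1 4)(2 11 5 3)(12 13))^(-10)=(13)(0 4 1)(2 5)(3 11)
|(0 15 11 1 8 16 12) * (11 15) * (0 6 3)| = |(0 11 1 8 16 12 6 3)| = 8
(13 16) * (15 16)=(13 15 16)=[0, 1, 2, 3, 4, 5, 6, 7, 8, 9, 10, 11, 12, 15, 14, 16, 13]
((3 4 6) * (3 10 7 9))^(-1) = ((3 4 6 10 7 9))^(-1) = (3 9 7 10 6 4)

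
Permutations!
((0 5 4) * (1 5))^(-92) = (5)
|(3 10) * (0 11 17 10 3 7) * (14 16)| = 10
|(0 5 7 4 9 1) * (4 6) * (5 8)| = 8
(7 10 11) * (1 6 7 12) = (1 6 7 10 11 12) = [0, 6, 2, 3, 4, 5, 7, 10, 8, 9, 11, 12, 1]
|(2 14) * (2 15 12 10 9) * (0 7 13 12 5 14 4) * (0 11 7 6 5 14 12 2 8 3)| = |(0 6 5 12 10 9 8 3)(2 4 11 7 13)(14 15)| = 40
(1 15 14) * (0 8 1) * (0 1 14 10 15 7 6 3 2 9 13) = (0 8 14 1 7 6 3 2 9 13)(10 15) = [8, 7, 9, 2, 4, 5, 3, 6, 14, 13, 15, 11, 12, 0, 1, 10]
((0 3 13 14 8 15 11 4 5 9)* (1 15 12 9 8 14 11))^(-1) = (0 9 12 8 5 4 11 13 3)(1 15)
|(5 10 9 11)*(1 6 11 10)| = 4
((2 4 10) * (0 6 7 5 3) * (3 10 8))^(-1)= ((0 6 7 5 10 2 4 8 3))^(-1)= (0 3 8 4 2 10 5 7 6)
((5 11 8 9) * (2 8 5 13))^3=(2 13 9 8)(5 11)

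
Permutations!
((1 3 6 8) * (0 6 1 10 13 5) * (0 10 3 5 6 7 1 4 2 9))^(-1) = ((0 7 1 5 10 13 6 8 3 4 2 9))^(-1) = (0 9 2 4 3 8 6 13 10 5 1 7)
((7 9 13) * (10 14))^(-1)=((7 9 13)(10 14))^(-1)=(7 13 9)(10 14)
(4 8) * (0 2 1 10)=[2, 10, 1, 3, 8, 5, 6, 7, 4, 9, 0]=(0 2 1 10)(4 8)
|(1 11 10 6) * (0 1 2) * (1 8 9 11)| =|(0 8 9 11 10 6 2)| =7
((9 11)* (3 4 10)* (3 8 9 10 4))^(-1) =((8 9 11 10))^(-1) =(8 10 11 9)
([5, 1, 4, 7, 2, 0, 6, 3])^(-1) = [5, 1, 4, 7, 2, 0, 6, 3]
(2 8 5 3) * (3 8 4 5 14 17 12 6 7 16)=(2 4 5 8 14 17 12 6 7 16 3)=[0, 1, 4, 2, 5, 8, 7, 16, 14, 9, 10, 11, 6, 13, 17, 15, 3, 12]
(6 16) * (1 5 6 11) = (1 5 6 16 11) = [0, 5, 2, 3, 4, 6, 16, 7, 8, 9, 10, 1, 12, 13, 14, 15, 11]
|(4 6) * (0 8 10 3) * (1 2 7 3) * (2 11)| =8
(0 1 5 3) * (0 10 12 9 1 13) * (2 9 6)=(0 13)(1 5 3 10 12 6 2 9)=[13, 5, 9, 10, 4, 3, 2, 7, 8, 1, 12, 11, 6, 0]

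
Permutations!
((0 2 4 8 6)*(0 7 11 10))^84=((0 2 4 8 6 7 11 10))^84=(0 6)(2 7)(4 11)(8 10)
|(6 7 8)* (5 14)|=|(5 14)(6 7 8)|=6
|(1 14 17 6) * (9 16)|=|(1 14 17 6)(9 16)|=4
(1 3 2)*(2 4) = (1 3 4 2) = [0, 3, 1, 4, 2]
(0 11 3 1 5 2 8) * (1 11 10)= (0 10 1 5 2 8)(3 11)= [10, 5, 8, 11, 4, 2, 6, 7, 0, 9, 1, 3]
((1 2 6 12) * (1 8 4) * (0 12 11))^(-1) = (0 11 6 2 1 4 8 12)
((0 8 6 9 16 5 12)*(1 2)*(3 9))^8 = ((0 8 6 3 9 16 5 12)(1 2))^8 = (16)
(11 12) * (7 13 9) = (7 13 9)(11 12) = [0, 1, 2, 3, 4, 5, 6, 13, 8, 7, 10, 12, 11, 9]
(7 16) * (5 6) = (5 6)(7 16) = [0, 1, 2, 3, 4, 6, 5, 16, 8, 9, 10, 11, 12, 13, 14, 15, 7]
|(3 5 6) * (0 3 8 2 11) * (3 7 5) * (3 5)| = 8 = |(0 7 3 5 6 8 2 11)|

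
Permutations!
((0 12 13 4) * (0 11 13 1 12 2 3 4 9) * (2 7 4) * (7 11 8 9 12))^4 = (0 1 9 12 8 13 4 11 7)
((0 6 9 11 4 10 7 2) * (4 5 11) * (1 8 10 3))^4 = ((0 6 9 4 3 1 8 10 7 2)(5 11))^4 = (11)(0 3 7 9 8)(1 2 4 10 6)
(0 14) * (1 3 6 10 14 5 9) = [5, 3, 2, 6, 4, 9, 10, 7, 8, 1, 14, 11, 12, 13, 0] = (0 5 9 1 3 6 10 14)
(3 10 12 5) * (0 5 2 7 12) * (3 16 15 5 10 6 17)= (0 10)(2 7 12)(3 6 17)(5 16 15)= [10, 1, 7, 6, 4, 16, 17, 12, 8, 9, 0, 11, 2, 13, 14, 5, 15, 3]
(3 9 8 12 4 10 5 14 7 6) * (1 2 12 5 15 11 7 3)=(1 2 12 4 10 15 11 7 6)(3 9 8 5 14)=[0, 2, 12, 9, 10, 14, 1, 6, 5, 8, 15, 7, 4, 13, 3, 11]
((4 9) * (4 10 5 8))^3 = (4 5 9 8 10)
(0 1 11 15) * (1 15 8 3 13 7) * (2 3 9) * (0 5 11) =(0 15 5 11 8 9 2 3 13 7 1) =[15, 0, 3, 13, 4, 11, 6, 1, 9, 2, 10, 8, 12, 7, 14, 5]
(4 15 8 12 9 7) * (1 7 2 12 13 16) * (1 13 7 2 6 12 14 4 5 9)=(1 2 14 4 15 8 7 5 9 6 12)(13 16)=[0, 2, 14, 3, 15, 9, 12, 5, 7, 6, 10, 11, 1, 16, 4, 8, 13]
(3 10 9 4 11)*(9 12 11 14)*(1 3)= (1 3 10 12 11)(4 14 9)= [0, 3, 2, 10, 14, 5, 6, 7, 8, 4, 12, 1, 11, 13, 9]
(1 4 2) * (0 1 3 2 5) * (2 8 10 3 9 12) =(0 1 4 5)(2 9 12)(3 8 10) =[1, 4, 9, 8, 5, 0, 6, 7, 10, 12, 3, 11, 2]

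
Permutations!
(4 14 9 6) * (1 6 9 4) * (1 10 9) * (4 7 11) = [0, 6, 2, 3, 14, 5, 10, 11, 8, 1, 9, 4, 12, 13, 7] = (1 6 10 9)(4 14 7 11)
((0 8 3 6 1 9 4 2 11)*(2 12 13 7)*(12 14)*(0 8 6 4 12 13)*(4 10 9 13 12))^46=(0 7 3 14 1 11 9)(2 10 12 13 8 4 6)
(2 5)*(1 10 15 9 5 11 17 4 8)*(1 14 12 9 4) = (1 10 15 4 8 14 12 9 5 2 11 17) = [0, 10, 11, 3, 8, 2, 6, 7, 14, 5, 15, 17, 9, 13, 12, 4, 16, 1]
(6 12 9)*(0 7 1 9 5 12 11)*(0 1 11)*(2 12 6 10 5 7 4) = (0 4 2 12 7 11 1 9 10 5 6) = [4, 9, 12, 3, 2, 6, 0, 11, 8, 10, 5, 1, 7]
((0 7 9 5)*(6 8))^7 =(0 5 9 7)(6 8)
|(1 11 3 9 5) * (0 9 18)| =7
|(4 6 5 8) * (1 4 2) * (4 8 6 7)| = 6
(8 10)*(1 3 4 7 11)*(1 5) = [0, 3, 2, 4, 7, 1, 6, 11, 10, 9, 8, 5] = (1 3 4 7 11 5)(8 10)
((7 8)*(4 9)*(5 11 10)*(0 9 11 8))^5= (0 5 4 7 10 9 8 11)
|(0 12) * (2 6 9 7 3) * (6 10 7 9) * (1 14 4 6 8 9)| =|(0 12)(1 14 4 6 8 9)(2 10 7 3)| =12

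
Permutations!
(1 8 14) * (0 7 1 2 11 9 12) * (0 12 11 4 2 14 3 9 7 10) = (14)(0 10)(1 8 3 9 11 7)(2 4) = [10, 8, 4, 9, 2, 5, 6, 1, 3, 11, 0, 7, 12, 13, 14]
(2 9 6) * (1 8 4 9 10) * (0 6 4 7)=(0 6 2 10 1 8 7)(4 9)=[6, 8, 10, 3, 9, 5, 2, 0, 7, 4, 1]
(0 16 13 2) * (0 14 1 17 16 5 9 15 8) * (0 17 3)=(0 5 9 15 8 17 16 13 2 14 1 3)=[5, 3, 14, 0, 4, 9, 6, 7, 17, 15, 10, 11, 12, 2, 1, 8, 13, 16]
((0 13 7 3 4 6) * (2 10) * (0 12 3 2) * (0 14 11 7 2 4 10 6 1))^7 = (0 14 2 7 12 1 10 13 11 6 4 3)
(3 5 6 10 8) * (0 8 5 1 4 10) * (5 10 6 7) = [8, 4, 2, 1, 6, 7, 0, 5, 3, 9, 10] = (10)(0 8 3 1 4 6)(5 7)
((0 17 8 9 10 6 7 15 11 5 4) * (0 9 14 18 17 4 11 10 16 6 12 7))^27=((0 4 9 16 6)(5 11)(7 15 10 12)(8 14 18 17))^27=(0 9 6 4 16)(5 11)(7 12 10 15)(8 17 18 14)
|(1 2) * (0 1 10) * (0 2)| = 2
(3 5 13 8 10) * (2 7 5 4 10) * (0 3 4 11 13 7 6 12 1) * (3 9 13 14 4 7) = (0 9 13 8 2 6 12 1)(3 11 14 4 10 7 5) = [9, 0, 6, 11, 10, 3, 12, 5, 2, 13, 7, 14, 1, 8, 4]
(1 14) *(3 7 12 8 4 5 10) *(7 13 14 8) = (1 8 4 5 10 3 13 14)(7 12) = [0, 8, 2, 13, 5, 10, 6, 12, 4, 9, 3, 11, 7, 14, 1]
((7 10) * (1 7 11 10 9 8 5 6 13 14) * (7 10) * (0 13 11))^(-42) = ((0 13 14 1 10)(5 6 11 7 9 8))^(-42) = (0 1 13 10 14)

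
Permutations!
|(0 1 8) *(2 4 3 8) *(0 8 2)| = 6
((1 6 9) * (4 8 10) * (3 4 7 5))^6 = ((1 6 9)(3 4 8 10 7 5))^6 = (10)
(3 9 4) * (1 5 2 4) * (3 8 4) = (1 5 2 3 9)(4 8) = [0, 5, 3, 9, 8, 2, 6, 7, 4, 1]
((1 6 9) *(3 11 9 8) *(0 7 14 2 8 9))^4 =((0 7 14 2 8 3 11)(1 6 9))^4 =(0 8 7 3 14 11 2)(1 6 9)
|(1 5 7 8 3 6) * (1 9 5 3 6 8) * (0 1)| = 8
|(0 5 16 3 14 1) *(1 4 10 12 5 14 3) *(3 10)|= 9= |(0 14 4 3 10 12 5 16 1)|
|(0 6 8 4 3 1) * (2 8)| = |(0 6 2 8 4 3 1)| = 7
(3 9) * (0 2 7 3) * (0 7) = (0 2)(3 9 7) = [2, 1, 0, 9, 4, 5, 6, 3, 8, 7]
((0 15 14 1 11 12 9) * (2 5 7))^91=(15)(2 5 7)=((0 15 14 1 11 12 9)(2 5 7))^91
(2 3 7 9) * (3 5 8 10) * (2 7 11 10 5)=(3 11 10)(5 8)(7 9)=[0, 1, 2, 11, 4, 8, 6, 9, 5, 7, 3, 10]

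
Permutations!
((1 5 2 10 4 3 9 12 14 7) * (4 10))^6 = (1 12 4)(2 7 9)(3 5 14)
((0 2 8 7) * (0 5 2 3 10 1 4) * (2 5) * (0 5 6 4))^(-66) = ((0 3 10 1)(2 8 7)(4 5 6))^(-66) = (0 10)(1 3)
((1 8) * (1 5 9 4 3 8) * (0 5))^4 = (0 3 9)(4 5 8)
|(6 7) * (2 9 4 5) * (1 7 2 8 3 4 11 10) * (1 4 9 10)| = |(1 7 6 2 10 4 5 8 3 9 11)| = 11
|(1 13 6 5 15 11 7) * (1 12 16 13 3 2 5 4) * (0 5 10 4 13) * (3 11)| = |(0 5 15 3 2 10 4 1 11 7 12 16)(6 13)| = 12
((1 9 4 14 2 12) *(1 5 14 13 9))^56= (14)(4 9 13)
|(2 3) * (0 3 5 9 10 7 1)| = |(0 3 2 5 9 10 7 1)| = 8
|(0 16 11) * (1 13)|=6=|(0 16 11)(1 13)|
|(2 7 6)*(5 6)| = |(2 7 5 6)| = 4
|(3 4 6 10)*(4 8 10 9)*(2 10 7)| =15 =|(2 10 3 8 7)(4 6 9)|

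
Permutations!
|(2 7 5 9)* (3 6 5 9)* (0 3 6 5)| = 12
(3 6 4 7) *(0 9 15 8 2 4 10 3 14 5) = (0 9 15 8 2 4 7 14 5)(3 6 10) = [9, 1, 4, 6, 7, 0, 10, 14, 2, 15, 3, 11, 12, 13, 5, 8]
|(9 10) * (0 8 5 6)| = |(0 8 5 6)(9 10)| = 4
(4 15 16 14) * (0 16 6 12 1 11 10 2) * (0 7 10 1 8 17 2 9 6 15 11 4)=(0 16 14)(1 4 11)(2 7 10 9 6 12 8 17)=[16, 4, 7, 3, 11, 5, 12, 10, 17, 6, 9, 1, 8, 13, 0, 15, 14, 2]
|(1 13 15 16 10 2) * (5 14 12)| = 6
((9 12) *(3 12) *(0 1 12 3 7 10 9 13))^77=(0 1 12 13)(7 9 10)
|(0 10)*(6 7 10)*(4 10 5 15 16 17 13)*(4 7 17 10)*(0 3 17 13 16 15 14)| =|(0 6 13 7 5 14)(3 17 16 10)| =12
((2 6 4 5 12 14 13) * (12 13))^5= ((2 6 4 5 13)(12 14))^5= (12 14)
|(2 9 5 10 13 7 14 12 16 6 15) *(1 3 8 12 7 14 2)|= 7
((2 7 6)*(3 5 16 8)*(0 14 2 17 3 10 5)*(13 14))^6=(0 17 7 14)(2 13 3 6)(5 8)(10 16)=((0 13 14 2 7 6 17 3)(5 16 8 10))^6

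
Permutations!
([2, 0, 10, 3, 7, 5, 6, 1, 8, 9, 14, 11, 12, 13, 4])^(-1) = (0 1 7 4 14 10 2)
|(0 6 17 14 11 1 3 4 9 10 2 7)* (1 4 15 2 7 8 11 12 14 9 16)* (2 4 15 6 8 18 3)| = 30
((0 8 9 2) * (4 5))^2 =(0 9)(2 8)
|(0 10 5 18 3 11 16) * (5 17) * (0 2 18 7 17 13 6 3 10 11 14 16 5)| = 40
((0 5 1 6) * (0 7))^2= (0 1 7 5 6)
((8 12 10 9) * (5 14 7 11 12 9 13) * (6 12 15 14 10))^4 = ((5 10 13)(6 12)(7 11 15 14)(8 9))^4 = (15)(5 10 13)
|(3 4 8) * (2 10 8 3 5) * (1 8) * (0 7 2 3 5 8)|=15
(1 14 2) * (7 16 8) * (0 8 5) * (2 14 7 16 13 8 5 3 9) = (0 5)(1 7 13 8 16 3 9 2) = [5, 7, 1, 9, 4, 0, 6, 13, 16, 2, 10, 11, 12, 8, 14, 15, 3]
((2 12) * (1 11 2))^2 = (1 2)(11 12)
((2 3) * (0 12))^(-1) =(0 12)(2 3)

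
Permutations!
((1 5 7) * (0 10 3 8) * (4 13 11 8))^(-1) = (0 8 11 13 4 3 10)(1 7 5)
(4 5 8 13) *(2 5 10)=(2 5 8 13 4 10)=[0, 1, 5, 3, 10, 8, 6, 7, 13, 9, 2, 11, 12, 4]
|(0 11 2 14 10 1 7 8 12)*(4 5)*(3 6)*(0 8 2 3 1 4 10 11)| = 42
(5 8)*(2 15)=(2 15)(5 8)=[0, 1, 15, 3, 4, 8, 6, 7, 5, 9, 10, 11, 12, 13, 14, 2]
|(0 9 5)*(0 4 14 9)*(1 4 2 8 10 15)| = |(1 4 14 9 5 2 8 10 15)| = 9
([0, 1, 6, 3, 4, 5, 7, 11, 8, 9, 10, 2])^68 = (11)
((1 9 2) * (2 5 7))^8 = ((1 9 5 7 2))^8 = (1 7 9 2 5)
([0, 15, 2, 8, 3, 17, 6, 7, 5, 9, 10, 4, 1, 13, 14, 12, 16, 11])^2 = (1 12 15)(3 5 11)(4 8 17)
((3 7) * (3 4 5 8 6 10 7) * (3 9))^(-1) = (3 9)(4 7 10 6 8 5)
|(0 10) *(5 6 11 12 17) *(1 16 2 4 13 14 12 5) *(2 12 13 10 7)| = 60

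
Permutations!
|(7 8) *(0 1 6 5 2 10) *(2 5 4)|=|(0 1 6 4 2 10)(7 8)|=6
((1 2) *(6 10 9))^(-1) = (1 2)(6 9 10)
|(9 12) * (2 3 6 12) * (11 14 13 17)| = |(2 3 6 12 9)(11 14 13 17)| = 20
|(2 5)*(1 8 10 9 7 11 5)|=8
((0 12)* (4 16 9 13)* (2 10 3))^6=(4 9)(13 16)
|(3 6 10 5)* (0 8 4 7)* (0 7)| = 12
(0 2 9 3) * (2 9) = [9, 1, 2, 0, 4, 5, 6, 7, 8, 3] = (0 9 3)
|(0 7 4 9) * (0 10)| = 5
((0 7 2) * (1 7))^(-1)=((0 1 7 2))^(-1)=(0 2 7 1)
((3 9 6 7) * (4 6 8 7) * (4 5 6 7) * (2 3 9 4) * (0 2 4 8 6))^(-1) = (0 5 6 9 7 4 8 3 2)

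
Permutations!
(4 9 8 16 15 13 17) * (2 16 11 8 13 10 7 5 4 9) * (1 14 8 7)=(1 14 8 11 7 5 4 2 16 15 10)(9 13 17)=[0, 14, 16, 3, 2, 4, 6, 5, 11, 13, 1, 7, 12, 17, 8, 10, 15, 9]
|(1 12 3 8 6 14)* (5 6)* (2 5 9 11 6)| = 8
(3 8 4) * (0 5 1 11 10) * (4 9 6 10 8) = (0 5 1 11 8 9 6 10)(3 4) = [5, 11, 2, 4, 3, 1, 10, 7, 9, 6, 0, 8]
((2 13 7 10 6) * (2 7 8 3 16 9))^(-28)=(2 8 16)(3 9 13)(6 10 7)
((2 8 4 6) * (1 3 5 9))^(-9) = (1 9 5 3)(2 6 4 8)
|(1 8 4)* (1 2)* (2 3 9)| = 6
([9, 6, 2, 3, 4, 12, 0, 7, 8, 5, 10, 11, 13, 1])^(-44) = (0 1 12 9 6 13 5)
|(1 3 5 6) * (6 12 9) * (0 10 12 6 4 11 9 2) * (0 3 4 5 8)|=6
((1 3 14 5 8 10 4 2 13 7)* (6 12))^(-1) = (1 7 13 2 4 10 8 5 14 3)(6 12)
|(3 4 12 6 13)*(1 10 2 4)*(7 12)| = |(1 10 2 4 7 12 6 13 3)| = 9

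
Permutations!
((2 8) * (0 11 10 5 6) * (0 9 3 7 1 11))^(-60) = (1 6)(3 10)(5 7)(9 11)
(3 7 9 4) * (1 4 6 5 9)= [0, 4, 2, 7, 3, 9, 5, 1, 8, 6]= (1 4 3 7)(5 9 6)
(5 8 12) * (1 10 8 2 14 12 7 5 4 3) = (1 10 8 7 5 2 14 12 4 3) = [0, 10, 14, 1, 3, 2, 6, 5, 7, 9, 8, 11, 4, 13, 12]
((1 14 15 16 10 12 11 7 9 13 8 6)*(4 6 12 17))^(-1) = ((1 14 15 16 10 17 4 6)(7 9 13 8 12 11))^(-1) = (1 6 4 17 10 16 15 14)(7 11 12 8 13 9)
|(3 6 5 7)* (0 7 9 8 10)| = |(0 7 3 6 5 9 8 10)| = 8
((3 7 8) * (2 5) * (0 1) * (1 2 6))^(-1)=(0 1 6 5 2)(3 8 7)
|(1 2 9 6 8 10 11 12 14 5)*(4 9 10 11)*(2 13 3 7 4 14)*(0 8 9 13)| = 36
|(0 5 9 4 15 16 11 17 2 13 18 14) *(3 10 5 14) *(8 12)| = 12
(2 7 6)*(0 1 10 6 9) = (0 1 10 6 2 7 9) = [1, 10, 7, 3, 4, 5, 2, 9, 8, 0, 6]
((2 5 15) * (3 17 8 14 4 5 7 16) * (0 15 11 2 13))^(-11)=((0 15 13)(2 7 16 3 17 8 14 4 5 11))^(-11)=(0 15 13)(2 11 5 4 14 8 17 3 16 7)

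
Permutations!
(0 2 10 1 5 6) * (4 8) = (0 2 10 1 5 6)(4 8) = [2, 5, 10, 3, 8, 6, 0, 7, 4, 9, 1]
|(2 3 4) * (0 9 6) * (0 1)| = 12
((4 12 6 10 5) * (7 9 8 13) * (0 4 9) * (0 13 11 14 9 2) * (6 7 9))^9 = (0 6 9 4 10 8 12 5 11 7 2 14 13)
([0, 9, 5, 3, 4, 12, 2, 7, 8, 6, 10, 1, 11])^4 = (1 5 9 12 6 11 2)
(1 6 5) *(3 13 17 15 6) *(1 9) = (1 3 13 17 15 6 5 9) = [0, 3, 2, 13, 4, 9, 5, 7, 8, 1, 10, 11, 12, 17, 14, 6, 16, 15]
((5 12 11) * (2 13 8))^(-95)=((2 13 8)(5 12 11))^(-95)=(2 13 8)(5 12 11)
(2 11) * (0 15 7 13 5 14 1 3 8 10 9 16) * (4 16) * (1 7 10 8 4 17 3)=[15, 1, 11, 4, 16, 14, 6, 13, 8, 17, 9, 2, 12, 5, 7, 10, 0, 3]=(0 15 10 9 17 3 4 16)(2 11)(5 14 7 13)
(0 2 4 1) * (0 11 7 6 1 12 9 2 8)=(0 8)(1 11 7 6)(2 4 12 9)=[8, 11, 4, 3, 12, 5, 1, 6, 0, 2, 10, 7, 9]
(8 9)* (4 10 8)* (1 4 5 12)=(1 4 10 8 9 5 12)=[0, 4, 2, 3, 10, 12, 6, 7, 9, 5, 8, 11, 1]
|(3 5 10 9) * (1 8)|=4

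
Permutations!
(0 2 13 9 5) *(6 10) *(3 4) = (0 2 13 9 5)(3 4)(6 10) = [2, 1, 13, 4, 3, 0, 10, 7, 8, 5, 6, 11, 12, 9]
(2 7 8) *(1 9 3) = [0, 9, 7, 1, 4, 5, 6, 8, 2, 3] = (1 9 3)(2 7 8)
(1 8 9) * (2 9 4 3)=(1 8 4 3 2 9)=[0, 8, 9, 2, 3, 5, 6, 7, 4, 1]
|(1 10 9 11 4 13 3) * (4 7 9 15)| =|(1 10 15 4 13 3)(7 9 11)| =6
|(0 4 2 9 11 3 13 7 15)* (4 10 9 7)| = 10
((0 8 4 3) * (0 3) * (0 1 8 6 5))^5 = (0 5 6)(1 4 8)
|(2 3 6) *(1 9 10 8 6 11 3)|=|(1 9 10 8 6 2)(3 11)|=6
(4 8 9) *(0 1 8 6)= [1, 8, 2, 3, 6, 5, 0, 7, 9, 4]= (0 1 8 9 4 6)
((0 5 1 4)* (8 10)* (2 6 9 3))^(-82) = (10)(0 1)(2 9)(3 6)(4 5)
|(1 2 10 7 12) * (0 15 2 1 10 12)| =6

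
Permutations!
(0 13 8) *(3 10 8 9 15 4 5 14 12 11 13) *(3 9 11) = (0 9 15 4 5 14 12 3 10 8)(11 13) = [9, 1, 2, 10, 5, 14, 6, 7, 0, 15, 8, 13, 3, 11, 12, 4]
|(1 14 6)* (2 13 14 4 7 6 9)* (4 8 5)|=|(1 8 5 4 7 6)(2 13 14 9)|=12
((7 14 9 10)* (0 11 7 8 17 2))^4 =(0 9 2 14 17 7 8 11 10)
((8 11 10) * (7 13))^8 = ((7 13)(8 11 10))^8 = (13)(8 10 11)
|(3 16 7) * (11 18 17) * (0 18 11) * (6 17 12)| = 15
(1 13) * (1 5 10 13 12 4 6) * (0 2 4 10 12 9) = (0 2 4 6 1 9)(5 12 10 13) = [2, 9, 4, 3, 6, 12, 1, 7, 8, 0, 13, 11, 10, 5]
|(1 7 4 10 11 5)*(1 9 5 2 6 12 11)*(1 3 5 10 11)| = 28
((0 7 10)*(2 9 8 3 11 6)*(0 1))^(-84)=(11)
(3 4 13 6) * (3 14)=(3 4 13 6 14)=[0, 1, 2, 4, 13, 5, 14, 7, 8, 9, 10, 11, 12, 6, 3]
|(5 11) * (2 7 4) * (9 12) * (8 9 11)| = |(2 7 4)(5 8 9 12 11)| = 15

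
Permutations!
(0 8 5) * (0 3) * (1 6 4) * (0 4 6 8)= [0, 8, 2, 4, 1, 3, 6, 7, 5]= (1 8 5 3 4)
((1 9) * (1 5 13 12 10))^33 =(1 13)(5 10)(9 12)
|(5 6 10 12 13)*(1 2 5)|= |(1 2 5 6 10 12 13)|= 7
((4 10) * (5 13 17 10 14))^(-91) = (4 10 17 13 5 14)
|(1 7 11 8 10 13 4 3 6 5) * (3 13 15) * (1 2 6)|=|(1 7 11 8 10 15 3)(2 6 5)(4 13)|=42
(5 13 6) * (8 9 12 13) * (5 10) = [0, 1, 2, 3, 4, 8, 10, 7, 9, 12, 5, 11, 13, 6] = (5 8 9 12 13 6 10)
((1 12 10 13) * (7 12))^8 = (1 10 7 13 12)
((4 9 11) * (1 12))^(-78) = ((1 12)(4 9 11))^(-78) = (12)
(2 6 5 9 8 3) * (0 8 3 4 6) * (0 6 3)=(0 8 4 3 2 6 5 9)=[8, 1, 6, 2, 3, 9, 5, 7, 4, 0]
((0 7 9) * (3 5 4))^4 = ((0 7 9)(3 5 4))^4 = (0 7 9)(3 5 4)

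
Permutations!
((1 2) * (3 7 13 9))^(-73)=(1 2)(3 9 13 7)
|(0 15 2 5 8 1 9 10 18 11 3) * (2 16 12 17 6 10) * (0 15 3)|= 10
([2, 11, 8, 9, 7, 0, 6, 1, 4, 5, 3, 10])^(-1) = (0 5 9 3 10 11 1 7 4 8 2)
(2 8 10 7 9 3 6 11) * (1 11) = (1 11 2 8 10 7 9 3 6) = [0, 11, 8, 6, 4, 5, 1, 9, 10, 3, 7, 2]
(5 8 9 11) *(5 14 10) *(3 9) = (3 9 11 14 10 5 8) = [0, 1, 2, 9, 4, 8, 6, 7, 3, 11, 5, 14, 12, 13, 10]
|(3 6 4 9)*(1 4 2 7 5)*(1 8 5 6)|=12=|(1 4 9 3)(2 7 6)(5 8)|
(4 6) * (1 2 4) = (1 2 4 6) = [0, 2, 4, 3, 6, 5, 1]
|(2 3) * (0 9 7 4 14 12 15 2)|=9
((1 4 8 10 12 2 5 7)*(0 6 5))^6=(0 8 5 12 1)(2 4 6 10 7)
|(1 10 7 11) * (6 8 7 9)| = 7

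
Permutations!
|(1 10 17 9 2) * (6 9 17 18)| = |(1 10 18 6 9 2)| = 6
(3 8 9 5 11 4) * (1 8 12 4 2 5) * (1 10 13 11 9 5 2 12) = (1 8 5 9 10 13 11 12 4 3) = [0, 8, 2, 1, 3, 9, 6, 7, 5, 10, 13, 12, 4, 11]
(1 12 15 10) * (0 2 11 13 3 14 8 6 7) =(0 2 11 13 3 14 8 6 7)(1 12 15 10) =[2, 12, 11, 14, 4, 5, 7, 0, 6, 9, 1, 13, 15, 3, 8, 10]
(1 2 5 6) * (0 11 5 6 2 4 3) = (0 11 5 2 6 1 4 3) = [11, 4, 6, 0, 3, 2, 1, 7, 8, 9, 10, 5]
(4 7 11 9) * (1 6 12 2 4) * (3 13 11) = (1 6 12 2 4 7 3 13 11 9) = [0, 6, 4, 13, 7, 5, 12, 3, 8, 1, 10, 9, 2, 11]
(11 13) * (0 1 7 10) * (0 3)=(0 1 7 10 3)(11 13)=[1, 7, 2, 0, 4, 5, 6, 10, 8, 9, 3, 13, 12, 11]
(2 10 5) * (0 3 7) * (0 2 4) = (0 3 7 2 10 5 4) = [3, 1, 10, 7, 0, 4, 6, 2, 8, 9, 5]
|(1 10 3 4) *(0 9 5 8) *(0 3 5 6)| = |(0 9 6)(1 10 5 8 3 4)| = 6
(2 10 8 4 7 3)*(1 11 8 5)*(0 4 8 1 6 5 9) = [4, 11, 10, 2, 7, 6, 5, 3, 8, 0, 9, 1] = (0 4 7 3 2 10 9)(1 11)(5 6)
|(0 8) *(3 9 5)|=|(0 8)(3 9 5)|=6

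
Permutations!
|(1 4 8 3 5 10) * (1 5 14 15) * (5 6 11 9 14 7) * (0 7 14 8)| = 13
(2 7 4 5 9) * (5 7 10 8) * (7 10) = [0, 1, 7, 3, 10, 9, 6, 4, 5, 2, 8] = (2 7 4 10 8 5 9)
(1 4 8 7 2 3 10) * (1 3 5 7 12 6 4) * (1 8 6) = (1 8 12)(2 5 7)(3 10)(4 6) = [0, 8, 5, 10, 6, 7, 4, 2, 12, 9, 3, 11, 1]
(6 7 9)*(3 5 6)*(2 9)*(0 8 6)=(0 8 6 7 2 9 3 5)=[8, 1, 9, 5, 4, 0, 7, 2, 6, 3]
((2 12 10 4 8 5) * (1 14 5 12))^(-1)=(1 2 5 14)(4 10 12 8)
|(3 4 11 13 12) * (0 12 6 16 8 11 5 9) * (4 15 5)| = 30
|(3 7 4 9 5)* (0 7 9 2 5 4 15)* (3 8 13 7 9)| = |(0 9 4 2 5 8 13 7 15)| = 9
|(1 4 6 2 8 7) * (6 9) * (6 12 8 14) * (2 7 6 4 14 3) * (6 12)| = |(1 14 4 9 6 7)(2 3)(8 12)| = 6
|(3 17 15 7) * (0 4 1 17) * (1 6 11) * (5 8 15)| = |(0 4 6 11 1 17 5 8 15 7 3)| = 11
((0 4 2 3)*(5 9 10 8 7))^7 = (0 3 2 4)(5 10 7 9 8)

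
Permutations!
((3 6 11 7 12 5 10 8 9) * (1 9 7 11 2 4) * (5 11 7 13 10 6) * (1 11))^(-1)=(1 12 7 11 4 2 6 5 3 9)(8 10 13)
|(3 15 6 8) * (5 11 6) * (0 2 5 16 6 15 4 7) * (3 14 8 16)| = 8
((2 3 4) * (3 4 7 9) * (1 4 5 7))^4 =(1 7 4 9 2 3 5)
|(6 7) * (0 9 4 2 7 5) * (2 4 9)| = 5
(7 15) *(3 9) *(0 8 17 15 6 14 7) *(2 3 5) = (0 8 17 15)(2 3 9 5)(6 14 7) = [8, 1, 3, 9, 4, 2, 14, 6, 17, 5, 10, 11, 12, 13, 7, 0, 16, 15]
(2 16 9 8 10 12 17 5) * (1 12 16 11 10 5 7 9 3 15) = (1 12 17 7 9 8 5 2 11 10 16 3 15) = [0, 12, 11, 15, 4, 2, 6, 9, 5, 8, 16, 10, 17, 13, 14, 1, 3, 7]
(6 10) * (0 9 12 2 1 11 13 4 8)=(0 9 12 2 1 11 13 4 8)(6 10)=[9, 11, 1, 3, 8, 5, 10, 7, 0, 12, 6, 13, 2, 4]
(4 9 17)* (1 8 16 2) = [0, 8, 1, 3, 9, 5, 6, 7, 16, 17, 10, 11, 12, 13, 14, 15, 2, 4] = (1 8 16 2)(4 9 17)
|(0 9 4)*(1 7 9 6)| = |(0 6 1 7 9 4)| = 6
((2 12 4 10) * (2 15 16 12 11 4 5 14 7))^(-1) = ((2 11 4 10 15 16 12 5 14 7))^(-1) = (2 7 14 5 12 16 15 10 4 11)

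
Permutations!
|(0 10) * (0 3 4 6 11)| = 6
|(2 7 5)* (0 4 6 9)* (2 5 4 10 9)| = |(0 10 9)(2 7 4 6)| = 12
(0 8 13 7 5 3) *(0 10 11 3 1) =(0 8 13 7 5 1)(3 10 11) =[8, 0, 2, 10, 4, 1, 6, 5, 13, 9, 11, 3, 12, 7]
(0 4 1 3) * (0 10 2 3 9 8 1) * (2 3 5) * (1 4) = [1, 9, 5, 10, 0, 2, 6, 7, 4, 8, 3] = (0 1 9 8 4)(2 5)(3 10)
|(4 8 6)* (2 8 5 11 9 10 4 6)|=10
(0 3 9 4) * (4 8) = [3, 1, 2, 9, 0, 5, 6, 7, 4, 8] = (0 3 9 8 4)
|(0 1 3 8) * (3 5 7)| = 6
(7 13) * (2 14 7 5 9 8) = (2 14 7 13 5 9 8) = [0, 1, 14, 3, 4, 9, 6, 13, 2, 8, 10, 11, 12, 5, 7]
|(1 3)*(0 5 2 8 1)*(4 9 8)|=8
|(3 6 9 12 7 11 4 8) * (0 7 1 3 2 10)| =35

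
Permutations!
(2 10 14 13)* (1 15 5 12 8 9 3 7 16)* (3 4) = (1 15 5 12 8 9 4 3 7 16)(2 10 14 13) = [0, 15, 10, 7, 3, 12, 6, 16, 9, 4, 14, 11, 8, 2, 13, 5, 1]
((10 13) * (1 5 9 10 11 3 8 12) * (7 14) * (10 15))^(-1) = (1 12 8 3 11 13 10 15 9 5)(7 14)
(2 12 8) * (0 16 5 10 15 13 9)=(0 16 5 10 15 13 9)(2 12 8)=[16, 1, 12, 3, 4, 10, 6, 7, 2, 0, 15, 11, 8, 9, 14, 13, 5]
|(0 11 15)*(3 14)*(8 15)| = |(0 11 8 15)(3 14)| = 4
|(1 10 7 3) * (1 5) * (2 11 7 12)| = 8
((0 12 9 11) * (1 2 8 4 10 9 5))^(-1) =((0 12 5 1 2 8 4 10 9 11))^(-1) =(0 11 9 10 4 8 2 1 5 12)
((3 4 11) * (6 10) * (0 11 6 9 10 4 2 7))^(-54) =(0 11 3 2 7)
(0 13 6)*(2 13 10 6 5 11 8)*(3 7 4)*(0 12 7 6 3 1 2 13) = (0 10 3 6 12 7 4 1 2)(5 11 8 13) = [10, 2, 0, 6, 1, 11, 12, 4, 13, 9, 3, 8, 7, 5]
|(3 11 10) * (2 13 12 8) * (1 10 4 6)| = 12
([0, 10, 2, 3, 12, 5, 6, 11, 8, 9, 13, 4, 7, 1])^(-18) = [0, 1, 2, 3, 7, 5, 6, 4, 8, 9, 10, 12, 11, 13]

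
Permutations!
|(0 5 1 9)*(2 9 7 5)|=|(0 2 9)(1 7 5)|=3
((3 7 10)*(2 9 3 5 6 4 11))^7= (2 4 5 7 9 11 6 10 3)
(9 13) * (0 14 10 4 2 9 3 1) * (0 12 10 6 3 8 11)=(0 14 6 3 1 12 10 4 2 9 13 8 11)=[14, 12, 9, 1, 2, 5, 3, 7, 11, 13, 4, 0, 10, 8, 6]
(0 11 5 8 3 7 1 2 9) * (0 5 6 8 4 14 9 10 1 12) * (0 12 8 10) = (0 11 6 10 1 2)(3 7 8)(4 14 9 5) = [11, 2, 0, 7, 14, 4, 10, 8, 3, 5, 1, 6, 12, 13, 9]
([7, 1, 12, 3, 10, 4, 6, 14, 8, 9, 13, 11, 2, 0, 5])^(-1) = [13, 1, 12, 3, 5, 14, 6, 0, 8, 9, 4, 11, 2, 10, 7]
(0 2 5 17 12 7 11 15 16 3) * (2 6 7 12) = (0 6 7 11 15 16 3)(2 5 17) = [6, 1, 5, 0, 4, 17, 7, 11, 8, 9, 10, 15, 12, 13, 14, 16, 3, 2]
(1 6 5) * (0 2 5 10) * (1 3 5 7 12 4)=(0 2 7 12 4 1 6 10)(3 5)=[2, 6, 7, 5, 1, 3, 10, 12, 8, 9, 0, 11, 4]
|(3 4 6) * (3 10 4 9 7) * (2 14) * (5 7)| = |(2 14)(3 9 5 7)(4 6 10)| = 12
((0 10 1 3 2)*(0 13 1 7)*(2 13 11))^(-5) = (0 10 7)(1 3 13)(2 11)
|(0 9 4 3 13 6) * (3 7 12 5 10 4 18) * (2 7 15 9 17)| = 14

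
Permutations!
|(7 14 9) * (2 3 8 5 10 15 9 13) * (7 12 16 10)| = 35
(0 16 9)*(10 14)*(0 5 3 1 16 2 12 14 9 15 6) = (0 2 12 14 10 9 5 3 1 16 15 6) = [2, 16, 12, 1, 4, 3, 0, 7, 8, 5, 9, 11, 14, 13, 10, 6, 15]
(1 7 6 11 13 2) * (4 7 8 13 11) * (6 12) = (1 8 13 2)(4 7 12 6) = [0, 8, 1, 3, 7, 5, 4, 12, 13, 9, 10, 11, 6, 2]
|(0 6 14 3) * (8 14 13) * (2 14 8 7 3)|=10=|(0 6 13 7 3)(2 14)|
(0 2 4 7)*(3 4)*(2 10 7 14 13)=(0 10 7)(2 3 4 14 13)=[10, 1, 3, 4, 14, 5, 6, 0, 8, 9, 7, 11, 12, 2, 13]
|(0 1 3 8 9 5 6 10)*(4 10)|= 9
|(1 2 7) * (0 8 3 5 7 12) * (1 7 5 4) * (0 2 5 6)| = |(0 8 3 4 1 5 6)(2 12)| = 14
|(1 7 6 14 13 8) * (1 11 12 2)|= |(1 7 6 14 13 8 11 12 2)|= 9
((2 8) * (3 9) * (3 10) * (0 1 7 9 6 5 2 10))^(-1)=(0 9 7 1)(2 5 6 3 10 8)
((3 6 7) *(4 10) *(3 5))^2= ((3 6 7 5)(4 10))^2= (10)(3 7)(5 6)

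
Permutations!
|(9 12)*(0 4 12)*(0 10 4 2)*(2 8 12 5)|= |(0 8 12 9 10 4 5 2)|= 8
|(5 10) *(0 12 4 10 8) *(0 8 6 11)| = |(0 12 4 10 5 6 11)| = 7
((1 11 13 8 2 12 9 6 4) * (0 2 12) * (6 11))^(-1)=((0 2)(1 6 4)(8 12 9 11 13))^(-1)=(0 2)(1 4 6)(8 13 11 9 12)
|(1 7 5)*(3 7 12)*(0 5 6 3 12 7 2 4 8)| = |(12)(0 5 1 7 6 3 2 4 8)| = 9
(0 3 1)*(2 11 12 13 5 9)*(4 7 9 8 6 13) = (0 3 1)(2 11 12 4 7 9)(5 8 6 13) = [3, 0, 11, 1, 7, 8, 13, 9, 6, 2, 10, 12, 4, 5]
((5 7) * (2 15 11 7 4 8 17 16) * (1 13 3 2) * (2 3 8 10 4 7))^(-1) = ((1 13 8 17 16)(2 15 11)(4 10)(5 7))^(-1) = (1 16 17 8 13)(2 11 15)(4 10)(5 7)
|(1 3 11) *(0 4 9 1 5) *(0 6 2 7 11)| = |(0 4 9 1 3)(2 7 11 5 6)| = 5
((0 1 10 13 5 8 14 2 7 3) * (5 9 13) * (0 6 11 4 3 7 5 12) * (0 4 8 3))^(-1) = ((0 1 10 12 4)(2 5 3 6 11 8 14)(9 13))^(-1) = (0 4 12 10 1)(2 14 8 11 6 3 5)(9 13)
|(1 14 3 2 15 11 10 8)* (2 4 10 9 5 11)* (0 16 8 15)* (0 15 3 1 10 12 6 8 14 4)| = 30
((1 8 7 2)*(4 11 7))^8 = (1 4 7)(2 8 11)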